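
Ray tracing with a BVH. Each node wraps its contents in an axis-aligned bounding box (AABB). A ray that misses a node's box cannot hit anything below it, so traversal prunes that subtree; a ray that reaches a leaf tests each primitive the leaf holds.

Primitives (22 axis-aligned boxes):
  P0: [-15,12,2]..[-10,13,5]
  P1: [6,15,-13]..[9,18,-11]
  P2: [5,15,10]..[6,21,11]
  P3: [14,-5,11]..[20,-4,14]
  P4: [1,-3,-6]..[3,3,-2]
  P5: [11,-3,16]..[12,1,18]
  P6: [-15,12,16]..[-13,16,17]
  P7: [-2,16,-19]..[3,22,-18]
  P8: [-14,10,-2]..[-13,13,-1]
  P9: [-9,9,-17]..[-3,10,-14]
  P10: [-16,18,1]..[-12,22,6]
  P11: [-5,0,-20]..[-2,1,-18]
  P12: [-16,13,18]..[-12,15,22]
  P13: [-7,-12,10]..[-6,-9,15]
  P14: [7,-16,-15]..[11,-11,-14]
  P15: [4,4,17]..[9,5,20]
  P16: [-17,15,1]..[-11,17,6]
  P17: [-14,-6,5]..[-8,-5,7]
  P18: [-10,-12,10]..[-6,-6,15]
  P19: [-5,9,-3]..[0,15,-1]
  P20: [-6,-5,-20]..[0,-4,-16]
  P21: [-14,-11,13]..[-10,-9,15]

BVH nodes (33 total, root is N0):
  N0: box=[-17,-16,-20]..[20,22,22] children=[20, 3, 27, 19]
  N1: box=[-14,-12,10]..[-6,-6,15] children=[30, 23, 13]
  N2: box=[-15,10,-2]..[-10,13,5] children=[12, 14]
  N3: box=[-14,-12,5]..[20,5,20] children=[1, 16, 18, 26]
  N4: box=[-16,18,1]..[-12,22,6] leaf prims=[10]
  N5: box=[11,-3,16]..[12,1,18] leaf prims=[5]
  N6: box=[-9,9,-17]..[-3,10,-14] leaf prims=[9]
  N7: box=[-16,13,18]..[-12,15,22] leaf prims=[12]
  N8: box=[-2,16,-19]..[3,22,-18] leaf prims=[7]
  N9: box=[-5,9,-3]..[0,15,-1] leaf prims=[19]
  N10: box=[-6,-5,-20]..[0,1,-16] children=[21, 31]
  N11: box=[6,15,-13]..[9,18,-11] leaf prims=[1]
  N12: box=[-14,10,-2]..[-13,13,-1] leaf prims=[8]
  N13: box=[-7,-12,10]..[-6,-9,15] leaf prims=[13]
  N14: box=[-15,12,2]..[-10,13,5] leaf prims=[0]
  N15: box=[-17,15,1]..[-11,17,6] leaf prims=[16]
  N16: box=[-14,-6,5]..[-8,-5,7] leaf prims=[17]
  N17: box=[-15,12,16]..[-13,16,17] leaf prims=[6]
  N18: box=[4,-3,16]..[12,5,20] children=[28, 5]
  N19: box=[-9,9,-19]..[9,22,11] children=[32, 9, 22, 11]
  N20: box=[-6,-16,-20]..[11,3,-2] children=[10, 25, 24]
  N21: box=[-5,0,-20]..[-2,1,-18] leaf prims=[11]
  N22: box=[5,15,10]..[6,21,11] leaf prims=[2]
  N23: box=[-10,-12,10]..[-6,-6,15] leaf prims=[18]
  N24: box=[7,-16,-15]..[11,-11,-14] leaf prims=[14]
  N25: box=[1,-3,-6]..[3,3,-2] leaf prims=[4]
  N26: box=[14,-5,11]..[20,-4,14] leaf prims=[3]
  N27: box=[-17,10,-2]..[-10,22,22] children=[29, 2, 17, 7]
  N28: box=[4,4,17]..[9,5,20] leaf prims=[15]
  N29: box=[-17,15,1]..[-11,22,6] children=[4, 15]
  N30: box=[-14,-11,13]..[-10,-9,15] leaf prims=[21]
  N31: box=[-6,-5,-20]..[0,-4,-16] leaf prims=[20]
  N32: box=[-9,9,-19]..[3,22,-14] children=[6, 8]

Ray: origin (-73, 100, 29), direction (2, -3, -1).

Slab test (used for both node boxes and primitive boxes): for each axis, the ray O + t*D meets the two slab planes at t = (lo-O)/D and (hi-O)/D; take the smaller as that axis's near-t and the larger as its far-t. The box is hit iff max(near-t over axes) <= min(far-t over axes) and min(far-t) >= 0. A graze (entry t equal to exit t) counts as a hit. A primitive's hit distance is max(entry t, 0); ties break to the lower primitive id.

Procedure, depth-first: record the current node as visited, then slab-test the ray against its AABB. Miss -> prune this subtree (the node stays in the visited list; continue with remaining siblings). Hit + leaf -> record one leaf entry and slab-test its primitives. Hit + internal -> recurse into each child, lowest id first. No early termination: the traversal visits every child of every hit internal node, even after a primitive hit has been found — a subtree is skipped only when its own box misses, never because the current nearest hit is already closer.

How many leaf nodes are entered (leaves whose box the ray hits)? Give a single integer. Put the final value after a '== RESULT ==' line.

Trace the traversal:
N0 x:[28,93/2] y:[26,116/3] z:[7,49] -> hit [28,116/3], descend [3, 19, 20, 27]
  N3 x:[59/2,93/2] y:[95/3,112/3] z:[9,24] -> miss, prune
  N19 x:[32,41] y:[26,91/3] z:[18,48] -> miss, prune
  N20 x:[67/2,42] y:[97/3,116/3] z:[31,49] -> hit [67/2,116/3], descend [10, 24, 25]
    N10 x:[67/2,73/2] y:[33,35] z:[45,49] -> miss, prune
    N24 x:[40,42] y:[37,116/3] z:[43,44] -> miss, prune
    N25 x:[37,38] y:[97/3,103/3] z:[31,35] -> miss, prune
  N27 x:[28,63/2] y:[26,30] z:[7,31] -> hit [28,30], descend [2, 7, 17, 29]
    N2 x:[29,63/2] y:[29,30] z:[24,31] -> hit [29,30], descend [12, 14]
      N12 x:[59/2,30] y:[29,30] z:[30,31] -> hit [30,30] leaf, test {P8@t=30}
      N14 x:[29,63/2] y:[29,88/3] z:[24,27] -> miss, prune
    N7 x:[57/2,61/2] y:[85/3,29] z:[7,11] -> miss, prune
    N17 x:[29,30] y:[28,88/3] z:[12,13] -> miss, prune
    N29 x:[28,31] y:[26,85/3] z:[23,28] -> hit [28,28], descend [4, 15]
      N4 x:[57/2,61/2] y:[26,82/3] z:[23,28] -> miss, prune
      N15 x:[28,31] y:[83/3,85/3] z:[23,28] -> hit [28,28] leaf, test {P16@t=28}

order=[0, 3, 19, 20, 10, 24, 25, 27, 2, 12, 14, 7, 17, 29, 4, 15]  |boxes|=16  |leaves|=2  hit=P16

== RESULT ==
2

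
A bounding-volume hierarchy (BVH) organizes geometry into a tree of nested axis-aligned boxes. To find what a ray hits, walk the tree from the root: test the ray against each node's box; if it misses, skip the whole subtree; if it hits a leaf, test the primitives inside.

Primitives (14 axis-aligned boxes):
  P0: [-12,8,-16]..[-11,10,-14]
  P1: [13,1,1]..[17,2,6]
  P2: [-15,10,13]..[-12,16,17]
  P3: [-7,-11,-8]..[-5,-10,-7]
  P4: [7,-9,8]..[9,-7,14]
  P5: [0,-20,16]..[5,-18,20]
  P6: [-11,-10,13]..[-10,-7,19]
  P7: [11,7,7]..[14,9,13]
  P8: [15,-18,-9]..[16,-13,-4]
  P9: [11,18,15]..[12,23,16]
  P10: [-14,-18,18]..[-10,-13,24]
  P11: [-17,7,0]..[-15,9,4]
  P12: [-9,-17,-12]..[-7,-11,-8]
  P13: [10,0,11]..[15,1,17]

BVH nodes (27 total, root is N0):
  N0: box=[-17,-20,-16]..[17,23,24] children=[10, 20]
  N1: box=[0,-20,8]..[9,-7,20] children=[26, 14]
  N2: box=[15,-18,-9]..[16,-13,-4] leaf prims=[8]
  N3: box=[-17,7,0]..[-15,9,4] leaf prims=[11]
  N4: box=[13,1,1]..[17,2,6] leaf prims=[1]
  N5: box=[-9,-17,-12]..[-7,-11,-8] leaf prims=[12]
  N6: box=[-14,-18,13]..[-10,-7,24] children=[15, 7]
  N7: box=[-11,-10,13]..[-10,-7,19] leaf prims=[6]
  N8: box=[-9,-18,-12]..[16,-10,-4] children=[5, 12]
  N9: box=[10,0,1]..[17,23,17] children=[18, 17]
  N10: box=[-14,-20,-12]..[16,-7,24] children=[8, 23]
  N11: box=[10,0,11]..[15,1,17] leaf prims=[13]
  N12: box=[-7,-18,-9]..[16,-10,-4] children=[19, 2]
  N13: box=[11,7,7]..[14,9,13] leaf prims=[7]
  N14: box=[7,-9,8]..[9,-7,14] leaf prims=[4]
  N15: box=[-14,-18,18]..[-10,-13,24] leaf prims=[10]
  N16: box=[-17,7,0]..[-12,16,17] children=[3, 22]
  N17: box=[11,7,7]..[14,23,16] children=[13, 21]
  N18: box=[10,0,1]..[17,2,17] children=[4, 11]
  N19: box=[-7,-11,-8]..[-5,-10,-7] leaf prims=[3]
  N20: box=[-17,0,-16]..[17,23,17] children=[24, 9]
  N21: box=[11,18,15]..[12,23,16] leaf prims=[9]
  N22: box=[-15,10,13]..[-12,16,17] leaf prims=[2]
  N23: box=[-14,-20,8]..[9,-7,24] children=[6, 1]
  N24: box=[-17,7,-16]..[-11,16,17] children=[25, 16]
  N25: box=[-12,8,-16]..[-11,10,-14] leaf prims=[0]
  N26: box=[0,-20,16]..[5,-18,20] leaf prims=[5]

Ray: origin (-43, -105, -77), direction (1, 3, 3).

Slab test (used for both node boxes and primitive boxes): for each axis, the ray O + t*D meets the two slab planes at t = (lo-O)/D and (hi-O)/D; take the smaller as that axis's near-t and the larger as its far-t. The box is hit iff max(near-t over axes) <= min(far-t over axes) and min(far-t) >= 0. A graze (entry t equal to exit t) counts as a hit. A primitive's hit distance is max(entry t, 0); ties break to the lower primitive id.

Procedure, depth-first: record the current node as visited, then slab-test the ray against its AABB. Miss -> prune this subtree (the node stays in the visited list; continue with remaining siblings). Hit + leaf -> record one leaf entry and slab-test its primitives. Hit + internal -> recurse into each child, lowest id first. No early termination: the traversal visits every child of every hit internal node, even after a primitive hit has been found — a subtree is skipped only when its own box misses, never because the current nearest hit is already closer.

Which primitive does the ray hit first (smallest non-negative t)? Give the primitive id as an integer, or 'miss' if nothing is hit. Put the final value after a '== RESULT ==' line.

Walk:
N0 x:[26,60] y:[85/3,128/3] z:[61/3,101/3] -> hit [85/3,101/3], descend [10, 20]
  N10 x:[29,59] y:[85/3,98/3] z:[65/3,101/3] -> hit [29,98/3], descend [8, 23]
    N8 x:[34,59] y:[29,95/3] z:[65/3,73/3] -> miss, prune
    N23 x:[29,52] y:[85/3,98/3] z:[85/3,101/3] -> hit [29,98/3], descend [1, 6]
      N1 x:[43,52] y:[85/3,98/3] z:[85/3,97/3] -> miss, prune
      N6 x:[29,33] y:[29,98/3] z:[30,101/3] -> hit [30,98/3], descend [7, 15]
        N7 x:[32,33] y:[95/3,98/3] z:[30,32] -> hit [32,32] leaf, test {P6@t=32}
        N15 x:[29,33] y:[29,92/3] z:[95/3,101/3] -> miss, prune
  N20 x:[26,60] y:[35,128/3] z:[61/3,94/3] -> miss, prune

Summary -> nodes [0, 10, 8, 23, 1, 6, 7, 15, 20]; box-tests=9; leaf-entries=1; first=P6

== RESULT ==
6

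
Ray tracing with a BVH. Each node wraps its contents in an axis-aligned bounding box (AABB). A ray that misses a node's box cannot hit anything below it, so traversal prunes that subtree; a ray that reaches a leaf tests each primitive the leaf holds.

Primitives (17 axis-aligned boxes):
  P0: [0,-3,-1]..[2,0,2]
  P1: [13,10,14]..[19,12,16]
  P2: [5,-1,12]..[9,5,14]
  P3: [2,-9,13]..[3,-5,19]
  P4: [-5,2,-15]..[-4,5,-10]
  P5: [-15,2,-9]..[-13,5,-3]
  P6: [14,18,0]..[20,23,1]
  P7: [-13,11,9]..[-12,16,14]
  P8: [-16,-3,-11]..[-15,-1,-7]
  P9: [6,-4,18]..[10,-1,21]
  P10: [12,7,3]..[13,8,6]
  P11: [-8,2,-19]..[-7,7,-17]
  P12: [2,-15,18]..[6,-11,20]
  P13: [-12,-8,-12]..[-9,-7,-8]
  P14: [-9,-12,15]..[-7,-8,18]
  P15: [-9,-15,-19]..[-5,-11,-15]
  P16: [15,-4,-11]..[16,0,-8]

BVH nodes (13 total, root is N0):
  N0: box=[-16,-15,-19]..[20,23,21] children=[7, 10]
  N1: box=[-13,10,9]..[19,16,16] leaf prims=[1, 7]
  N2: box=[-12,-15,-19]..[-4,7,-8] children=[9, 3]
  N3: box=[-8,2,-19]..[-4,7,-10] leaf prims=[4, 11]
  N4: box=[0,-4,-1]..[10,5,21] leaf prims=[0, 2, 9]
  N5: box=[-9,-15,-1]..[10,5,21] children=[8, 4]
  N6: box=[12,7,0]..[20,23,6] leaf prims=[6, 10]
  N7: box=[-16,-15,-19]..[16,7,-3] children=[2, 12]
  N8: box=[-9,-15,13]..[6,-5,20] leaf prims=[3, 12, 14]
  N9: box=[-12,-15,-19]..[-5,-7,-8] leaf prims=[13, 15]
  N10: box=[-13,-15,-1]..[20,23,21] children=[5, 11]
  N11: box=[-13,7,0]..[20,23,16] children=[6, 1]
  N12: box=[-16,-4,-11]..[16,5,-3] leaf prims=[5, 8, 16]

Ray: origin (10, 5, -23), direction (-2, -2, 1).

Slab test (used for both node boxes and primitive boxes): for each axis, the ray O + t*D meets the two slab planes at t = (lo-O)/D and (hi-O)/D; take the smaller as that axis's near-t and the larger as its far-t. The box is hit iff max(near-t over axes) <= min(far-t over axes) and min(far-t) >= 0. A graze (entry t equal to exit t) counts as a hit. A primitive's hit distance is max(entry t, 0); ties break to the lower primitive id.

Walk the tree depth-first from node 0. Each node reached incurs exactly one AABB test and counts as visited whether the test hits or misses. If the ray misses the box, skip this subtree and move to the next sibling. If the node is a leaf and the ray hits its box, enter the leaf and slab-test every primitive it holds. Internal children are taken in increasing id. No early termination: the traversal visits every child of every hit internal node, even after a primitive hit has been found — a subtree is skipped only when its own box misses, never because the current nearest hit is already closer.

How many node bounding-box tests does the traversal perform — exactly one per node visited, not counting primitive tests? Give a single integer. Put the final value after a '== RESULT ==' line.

Traverse from the root:
N0 x:[-5,13] y:[-9,10] z:[4,44] -> hit [4,10], descend [7, 10]
  N7 x:[-3,13] y:[-1,10] z:[4,20] -> hit [4,10], descend [2, 12]
    N2 x:[7,11] y:[-1,10] z:[4,15] -> hit [7,10], descend [3, 9]
      N3 x:[7,9] y:[-1,3/2] z:[4,13] -> miss, prune
      N9 x:[15/2,11] y:[6,10] z:[4,15] -> hit [15/2,10] leaf, test {P13(miss), P15@t=8}
    N12 x:[-3,13] y:[0,9/2] z:[12,20] -> miss, prune
  N10 x:[-5,23/2] y:[-9,10] z:[22,44] -> miss, prune

Summary -> nodes [0, 7, 2, 3, 9, 12, 10]; box-tests=7; leaf-entries=1; first=P15

== RESULT ==
7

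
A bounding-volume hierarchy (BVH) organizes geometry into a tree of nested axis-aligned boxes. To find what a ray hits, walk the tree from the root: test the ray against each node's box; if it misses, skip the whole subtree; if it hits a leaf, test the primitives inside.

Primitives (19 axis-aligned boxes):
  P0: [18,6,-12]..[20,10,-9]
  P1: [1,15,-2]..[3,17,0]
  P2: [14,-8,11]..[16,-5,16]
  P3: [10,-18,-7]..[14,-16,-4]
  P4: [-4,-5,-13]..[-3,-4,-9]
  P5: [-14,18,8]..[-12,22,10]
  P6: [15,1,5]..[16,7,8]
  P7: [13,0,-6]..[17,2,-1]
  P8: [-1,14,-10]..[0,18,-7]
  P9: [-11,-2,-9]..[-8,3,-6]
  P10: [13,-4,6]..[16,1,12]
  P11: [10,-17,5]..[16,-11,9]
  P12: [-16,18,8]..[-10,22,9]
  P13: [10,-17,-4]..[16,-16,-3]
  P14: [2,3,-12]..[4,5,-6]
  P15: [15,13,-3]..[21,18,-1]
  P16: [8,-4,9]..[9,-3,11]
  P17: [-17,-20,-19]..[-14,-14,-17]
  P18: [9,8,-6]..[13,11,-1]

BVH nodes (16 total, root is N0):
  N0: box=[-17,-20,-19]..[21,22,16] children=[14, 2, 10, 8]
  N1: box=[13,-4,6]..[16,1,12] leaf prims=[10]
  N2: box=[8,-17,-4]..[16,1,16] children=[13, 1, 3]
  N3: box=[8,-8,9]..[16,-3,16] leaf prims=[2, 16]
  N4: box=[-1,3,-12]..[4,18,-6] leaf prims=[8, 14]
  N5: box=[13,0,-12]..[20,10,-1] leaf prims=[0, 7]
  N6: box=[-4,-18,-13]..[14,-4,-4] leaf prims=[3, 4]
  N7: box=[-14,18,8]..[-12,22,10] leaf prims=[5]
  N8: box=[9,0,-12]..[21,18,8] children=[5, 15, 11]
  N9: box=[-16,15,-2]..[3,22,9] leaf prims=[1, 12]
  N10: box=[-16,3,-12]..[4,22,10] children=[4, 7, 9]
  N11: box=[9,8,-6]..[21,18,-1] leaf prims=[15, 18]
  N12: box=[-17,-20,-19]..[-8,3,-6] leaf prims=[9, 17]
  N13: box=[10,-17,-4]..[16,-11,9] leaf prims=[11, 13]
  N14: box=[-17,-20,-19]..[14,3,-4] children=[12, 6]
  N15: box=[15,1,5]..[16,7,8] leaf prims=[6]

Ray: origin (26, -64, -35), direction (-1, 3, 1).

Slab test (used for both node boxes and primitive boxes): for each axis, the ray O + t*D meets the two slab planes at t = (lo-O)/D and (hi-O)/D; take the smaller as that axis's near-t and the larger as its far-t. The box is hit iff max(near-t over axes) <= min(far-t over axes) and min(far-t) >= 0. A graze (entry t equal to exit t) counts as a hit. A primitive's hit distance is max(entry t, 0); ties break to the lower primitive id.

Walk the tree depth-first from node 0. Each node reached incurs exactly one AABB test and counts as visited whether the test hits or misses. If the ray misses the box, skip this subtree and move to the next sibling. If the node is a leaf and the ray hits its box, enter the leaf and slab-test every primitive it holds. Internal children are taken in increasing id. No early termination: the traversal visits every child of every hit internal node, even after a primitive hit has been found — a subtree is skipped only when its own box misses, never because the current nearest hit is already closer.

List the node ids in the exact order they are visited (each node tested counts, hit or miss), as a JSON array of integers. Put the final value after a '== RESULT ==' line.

Trace the traversal:
N0 x:[5,43] y:[44/3,86/3] z:[16,51] -> hit [16,86/3], descend [2, 8, 10, 14]
  N2 x:[10,18] y:[47/3,65/3] z:[31,51] -> miss, prune
  N8 x:[5,17] y:[64/3,82/3] z:[23,43] -> miss, prune
  N10 x:[22,42] y:[67/3,86/3] z:[23,45] -> hit [23,86/3], descend [4, 7, 9]
    N4 x:[22,27] y:[67/3,82/3] z:[23,29] -> hit [23,27] leaf, test {P8@t=26, P14@t=23}
    N7 x:[38,40] y:[82/3,86/3] z:[43,45] -> miss, prune
    N9 x:[23,42] y:[79/3,86/3] z:[33,44] -> miss, prune
  N14 x:[12,43] y:[44/3,67/3] z:[16,31] -> hit [16,67/3], descend [6, 12]
    N6 x:[12,30] y:[46/3,20] z:[22,31] -> miss, prune
    N12 x:[34,43] y:[44/3,67/3] z:[16,29] -> miss, prune

Summary -> nodes [0, 2, 8, 10, 4, 7, 9, 14, 6, 12]; box-tests=10; leaf-entries=1; first=P14

== RESULT ==
[0, 2, 8, 10, 4, 7, 9, 14, 6, 12]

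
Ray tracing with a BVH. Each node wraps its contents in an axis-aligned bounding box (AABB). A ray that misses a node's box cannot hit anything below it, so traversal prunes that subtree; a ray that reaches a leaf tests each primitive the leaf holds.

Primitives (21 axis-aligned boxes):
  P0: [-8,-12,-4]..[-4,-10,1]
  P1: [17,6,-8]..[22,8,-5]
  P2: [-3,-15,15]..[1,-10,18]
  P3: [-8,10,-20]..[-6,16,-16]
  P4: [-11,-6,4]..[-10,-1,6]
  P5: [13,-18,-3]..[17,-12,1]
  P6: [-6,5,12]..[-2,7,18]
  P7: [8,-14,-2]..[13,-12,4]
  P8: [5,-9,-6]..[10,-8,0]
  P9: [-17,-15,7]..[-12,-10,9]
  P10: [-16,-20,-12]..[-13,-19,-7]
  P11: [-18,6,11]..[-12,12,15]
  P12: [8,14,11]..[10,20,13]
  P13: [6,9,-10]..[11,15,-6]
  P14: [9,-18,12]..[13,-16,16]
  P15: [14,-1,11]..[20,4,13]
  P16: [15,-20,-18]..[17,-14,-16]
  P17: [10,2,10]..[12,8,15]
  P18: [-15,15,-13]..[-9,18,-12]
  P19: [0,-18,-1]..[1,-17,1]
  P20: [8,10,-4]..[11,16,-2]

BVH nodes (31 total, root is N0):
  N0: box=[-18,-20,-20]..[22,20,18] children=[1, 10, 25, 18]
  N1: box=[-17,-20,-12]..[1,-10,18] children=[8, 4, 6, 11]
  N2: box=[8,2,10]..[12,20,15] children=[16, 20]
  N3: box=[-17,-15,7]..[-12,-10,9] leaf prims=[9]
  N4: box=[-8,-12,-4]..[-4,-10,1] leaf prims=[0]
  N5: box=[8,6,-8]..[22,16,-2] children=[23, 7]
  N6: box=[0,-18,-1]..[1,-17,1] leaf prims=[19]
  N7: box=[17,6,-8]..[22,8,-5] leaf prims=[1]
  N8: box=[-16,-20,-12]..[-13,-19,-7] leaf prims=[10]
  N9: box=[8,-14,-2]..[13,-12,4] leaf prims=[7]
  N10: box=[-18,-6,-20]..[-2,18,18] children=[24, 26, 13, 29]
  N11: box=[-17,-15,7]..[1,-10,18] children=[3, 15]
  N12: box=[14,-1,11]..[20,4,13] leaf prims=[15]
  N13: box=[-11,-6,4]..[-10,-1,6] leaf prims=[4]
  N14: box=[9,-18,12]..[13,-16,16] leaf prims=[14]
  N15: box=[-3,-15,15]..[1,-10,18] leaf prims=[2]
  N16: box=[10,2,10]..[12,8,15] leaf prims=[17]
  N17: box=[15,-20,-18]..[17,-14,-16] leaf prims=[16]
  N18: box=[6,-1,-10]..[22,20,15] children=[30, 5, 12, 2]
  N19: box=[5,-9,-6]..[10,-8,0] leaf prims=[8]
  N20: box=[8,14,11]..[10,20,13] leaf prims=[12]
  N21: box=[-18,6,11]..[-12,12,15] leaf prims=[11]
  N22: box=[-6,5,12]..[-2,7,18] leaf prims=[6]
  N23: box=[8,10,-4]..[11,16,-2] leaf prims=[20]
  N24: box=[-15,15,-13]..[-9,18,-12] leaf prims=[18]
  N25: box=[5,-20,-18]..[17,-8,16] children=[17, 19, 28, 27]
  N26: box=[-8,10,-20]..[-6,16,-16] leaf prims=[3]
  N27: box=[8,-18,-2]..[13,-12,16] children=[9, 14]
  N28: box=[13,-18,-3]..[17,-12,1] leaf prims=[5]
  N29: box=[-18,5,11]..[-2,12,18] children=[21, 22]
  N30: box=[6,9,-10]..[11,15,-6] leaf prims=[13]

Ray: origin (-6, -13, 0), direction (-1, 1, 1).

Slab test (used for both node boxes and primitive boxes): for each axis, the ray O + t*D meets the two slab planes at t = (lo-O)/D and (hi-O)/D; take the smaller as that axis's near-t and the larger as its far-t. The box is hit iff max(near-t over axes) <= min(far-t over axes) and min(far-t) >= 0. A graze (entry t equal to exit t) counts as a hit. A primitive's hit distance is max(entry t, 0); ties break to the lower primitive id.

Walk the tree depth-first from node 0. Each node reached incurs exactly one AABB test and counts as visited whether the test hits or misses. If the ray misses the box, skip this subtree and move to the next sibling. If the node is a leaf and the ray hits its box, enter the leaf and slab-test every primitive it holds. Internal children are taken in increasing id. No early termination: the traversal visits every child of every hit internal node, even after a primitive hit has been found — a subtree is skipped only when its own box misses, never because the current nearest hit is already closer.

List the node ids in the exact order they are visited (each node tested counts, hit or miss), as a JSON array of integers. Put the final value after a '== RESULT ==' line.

Trace the traversal:
N0 x:[-28,12] y:[-7,33] z:[-20,18] -> hit [-7,12], descend [1, 10, 18, 25]
  N1 x:[-7,11] y:[-7,3] z:[-12,18] -> hit [-7,3], descend [4, 6, 8, 11]
    N4 x:[-2,2] y:[1,3] z:[-4,1] -> hit [1,1] leaf, test {P0@t=1}
    N6 x:[-7,-6] y:[-5,-4] z:[-1,1] -> miss, prune
    N8 x:[7,10] y:[-7,-6] z:[-12,-7] -> miss, prune
    N11 x:[-7,11] y:[-2,3] z:[7,18] -> miss, prune
  N10 x:[-4,12] y:[7,31] z:[-20,18] -> hit [7,12], descend [13, 24, 26, 29]
    N13 x:[4,5] y:[7,12] z:[4,6] -> miss, prune
    N24 x:[3,9] y:[28,31] z:[-13,-12] -> miss, prune
    N26 x:[0,2] y:[23,29] z:[-20,-16] -> miss, prune
    N29 x:[-4,12] y:[18,25] z:[11,18] -> miss, prune
  N18 x:[-28,-12] y:[12,33] z:[-10,15] -> miss, prune
  N25 x:[-23,-11] y:[-7,5] z:[-18,16] -> miss, prune

Visited [0, 1, 4, 6, 8, 11, 10, 13, 24, 26, 29, 18, 25]. Tests: 13 box, 1 leaf. Nearest: P0.

== RESULT ==
[0, 1, 4, 6, 8, 11, 10, 13, 24, 26, 29, 18, 25]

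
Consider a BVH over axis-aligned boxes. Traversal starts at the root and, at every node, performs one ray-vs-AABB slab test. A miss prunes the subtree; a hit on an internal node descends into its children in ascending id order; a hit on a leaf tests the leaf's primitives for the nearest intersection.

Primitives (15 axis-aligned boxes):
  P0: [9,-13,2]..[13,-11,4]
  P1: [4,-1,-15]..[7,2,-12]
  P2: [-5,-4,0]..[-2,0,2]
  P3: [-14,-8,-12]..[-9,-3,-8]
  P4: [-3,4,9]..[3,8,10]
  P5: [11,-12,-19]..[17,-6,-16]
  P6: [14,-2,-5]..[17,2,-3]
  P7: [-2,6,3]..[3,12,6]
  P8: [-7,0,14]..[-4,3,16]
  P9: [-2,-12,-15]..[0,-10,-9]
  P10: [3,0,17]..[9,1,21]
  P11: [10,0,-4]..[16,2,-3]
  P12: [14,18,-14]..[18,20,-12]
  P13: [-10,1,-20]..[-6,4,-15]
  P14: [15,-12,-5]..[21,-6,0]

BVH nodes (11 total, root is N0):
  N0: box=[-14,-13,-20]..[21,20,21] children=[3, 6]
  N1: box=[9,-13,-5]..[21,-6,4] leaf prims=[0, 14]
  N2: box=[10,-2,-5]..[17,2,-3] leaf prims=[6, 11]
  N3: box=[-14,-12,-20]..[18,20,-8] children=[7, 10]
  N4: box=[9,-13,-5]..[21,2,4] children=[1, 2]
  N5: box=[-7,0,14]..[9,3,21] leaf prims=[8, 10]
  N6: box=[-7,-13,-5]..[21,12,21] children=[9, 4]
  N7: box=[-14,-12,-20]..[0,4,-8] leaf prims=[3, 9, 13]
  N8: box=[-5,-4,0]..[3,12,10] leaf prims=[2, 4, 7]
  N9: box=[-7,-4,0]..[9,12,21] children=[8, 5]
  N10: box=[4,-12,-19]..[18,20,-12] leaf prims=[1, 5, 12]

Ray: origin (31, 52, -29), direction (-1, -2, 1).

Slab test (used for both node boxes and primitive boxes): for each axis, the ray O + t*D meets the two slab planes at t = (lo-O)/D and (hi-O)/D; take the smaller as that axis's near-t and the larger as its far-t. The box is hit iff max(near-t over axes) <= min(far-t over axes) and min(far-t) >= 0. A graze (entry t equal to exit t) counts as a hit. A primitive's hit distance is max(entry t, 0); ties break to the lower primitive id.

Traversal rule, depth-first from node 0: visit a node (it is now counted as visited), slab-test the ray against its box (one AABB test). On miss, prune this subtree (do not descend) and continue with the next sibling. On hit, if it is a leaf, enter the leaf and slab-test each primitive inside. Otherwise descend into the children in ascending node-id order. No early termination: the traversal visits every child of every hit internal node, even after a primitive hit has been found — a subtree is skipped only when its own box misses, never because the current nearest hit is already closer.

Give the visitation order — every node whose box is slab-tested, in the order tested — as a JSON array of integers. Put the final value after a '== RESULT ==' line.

Traverse from the root:
N0 x:[10,45] y:[16,65/2] z:[9,50] -> hit [16,65/2], descend [3, 6]
  N3 x:[13,45] y:[16,32] z:[9,21] -> hit [16,21], descend [7, 10]
    N7 x:[31,45] y:[24,32] z:[9,21] -> miss, prune
    N10 x:[13,27] y:[16,32] z:[10,17] -> hit [16,17] leaf, test {P1(miss), P5(miss), P12@t=16}
  N6 x:[10,38] y:[20,65/2] z:[24,50] -> hit [24,65/2], descend [4, 9]
    N4 x:[10,22] y:[25,65/2] z:[24,33] -> miss, prune
    N9 x:[22,38] y:[20,28] z:[29,50] -> miss, prune

order=[0, 3, 7, 10, 6, 4, 9]  |boxes|=7  |leaves|=1  hit=P12

== RESULT ==
[0, 3, 7, 10, 6, 4, 9]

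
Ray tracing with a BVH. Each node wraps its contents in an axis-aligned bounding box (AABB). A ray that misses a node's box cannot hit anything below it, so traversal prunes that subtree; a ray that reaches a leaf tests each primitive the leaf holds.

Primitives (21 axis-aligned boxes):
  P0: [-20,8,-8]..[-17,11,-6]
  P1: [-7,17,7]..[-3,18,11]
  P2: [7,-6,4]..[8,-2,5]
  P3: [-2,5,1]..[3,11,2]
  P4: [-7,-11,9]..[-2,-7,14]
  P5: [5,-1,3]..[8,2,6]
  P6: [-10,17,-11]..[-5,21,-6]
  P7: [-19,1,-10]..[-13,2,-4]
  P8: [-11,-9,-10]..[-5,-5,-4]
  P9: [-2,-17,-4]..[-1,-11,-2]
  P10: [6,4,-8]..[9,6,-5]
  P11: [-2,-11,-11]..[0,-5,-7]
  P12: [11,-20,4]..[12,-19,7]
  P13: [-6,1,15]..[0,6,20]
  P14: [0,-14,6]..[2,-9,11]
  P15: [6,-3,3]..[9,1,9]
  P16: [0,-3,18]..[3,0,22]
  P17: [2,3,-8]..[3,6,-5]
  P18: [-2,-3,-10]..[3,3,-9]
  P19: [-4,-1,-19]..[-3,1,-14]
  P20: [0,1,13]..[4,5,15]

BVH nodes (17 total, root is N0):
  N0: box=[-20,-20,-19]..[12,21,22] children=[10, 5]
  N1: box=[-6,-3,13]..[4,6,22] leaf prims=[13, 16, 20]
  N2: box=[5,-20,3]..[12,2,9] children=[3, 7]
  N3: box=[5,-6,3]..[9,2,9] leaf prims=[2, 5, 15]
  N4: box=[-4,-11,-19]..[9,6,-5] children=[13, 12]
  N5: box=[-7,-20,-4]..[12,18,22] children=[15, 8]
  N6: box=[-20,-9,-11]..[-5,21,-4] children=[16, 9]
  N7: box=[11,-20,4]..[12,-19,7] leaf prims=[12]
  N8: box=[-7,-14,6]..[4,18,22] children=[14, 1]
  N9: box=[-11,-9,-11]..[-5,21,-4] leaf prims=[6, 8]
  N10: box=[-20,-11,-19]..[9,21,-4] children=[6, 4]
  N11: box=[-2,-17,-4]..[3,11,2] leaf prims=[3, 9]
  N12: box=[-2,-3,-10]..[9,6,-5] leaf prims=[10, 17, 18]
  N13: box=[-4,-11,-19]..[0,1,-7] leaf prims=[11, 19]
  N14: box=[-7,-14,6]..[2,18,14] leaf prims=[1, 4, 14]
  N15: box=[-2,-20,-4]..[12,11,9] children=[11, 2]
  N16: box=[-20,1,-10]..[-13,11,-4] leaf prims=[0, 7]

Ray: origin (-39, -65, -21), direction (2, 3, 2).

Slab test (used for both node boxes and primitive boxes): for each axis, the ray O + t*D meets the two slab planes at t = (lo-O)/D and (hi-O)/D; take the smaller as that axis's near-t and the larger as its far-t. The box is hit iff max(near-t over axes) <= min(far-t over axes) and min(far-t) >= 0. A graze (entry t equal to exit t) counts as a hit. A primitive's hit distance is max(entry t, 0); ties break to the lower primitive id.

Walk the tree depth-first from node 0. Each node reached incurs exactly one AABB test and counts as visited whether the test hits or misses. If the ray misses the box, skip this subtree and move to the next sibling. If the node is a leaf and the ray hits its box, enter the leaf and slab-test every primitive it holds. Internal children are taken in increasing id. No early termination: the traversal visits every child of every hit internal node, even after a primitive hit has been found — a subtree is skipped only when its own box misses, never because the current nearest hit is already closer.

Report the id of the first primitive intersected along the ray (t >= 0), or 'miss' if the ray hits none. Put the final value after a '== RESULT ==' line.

Traverse from the root:
N0 x:[19/2,51/2] y:[15,86/3] z:[1,43/2] -> hit [15,43/2], descend [5, 10]
  N5 x:[16,51/2] y:[15,83/3] z:[17/2,43/2] -> hit [16,43/2], descend [8, 15]
    N8 x:[16,43/2] y:[17,83/3] z:[27/2,43/2] -> hit [17,43/2], descend [1, 14]
      N1 x:[33/2,43/2] y:[62/3,71/3] z:[17,43/2] -> hit [62/3,43/2] leaf, test {P13(miss), P16@t=62/3, P20(miss)}
      N14 x:[16,41/2] y:[17,83/3] z:[27/2,35/2] -> hit [17,35/2] leaf, test {P1(miss), P4(miss), P14(miss)}
    N15 x:[37/2,51/2] y:[15,76/3] z:[17/2,15] -> miss, prune
  N10 x:[19/2,24] y:[18,86/3] z:[1,17/2] -> miss, prune

order=[0, 5, 8, 1, 14, 15, 10]  |boxes|=7  |leaves|=2  hit=P16

== RESULT ==
16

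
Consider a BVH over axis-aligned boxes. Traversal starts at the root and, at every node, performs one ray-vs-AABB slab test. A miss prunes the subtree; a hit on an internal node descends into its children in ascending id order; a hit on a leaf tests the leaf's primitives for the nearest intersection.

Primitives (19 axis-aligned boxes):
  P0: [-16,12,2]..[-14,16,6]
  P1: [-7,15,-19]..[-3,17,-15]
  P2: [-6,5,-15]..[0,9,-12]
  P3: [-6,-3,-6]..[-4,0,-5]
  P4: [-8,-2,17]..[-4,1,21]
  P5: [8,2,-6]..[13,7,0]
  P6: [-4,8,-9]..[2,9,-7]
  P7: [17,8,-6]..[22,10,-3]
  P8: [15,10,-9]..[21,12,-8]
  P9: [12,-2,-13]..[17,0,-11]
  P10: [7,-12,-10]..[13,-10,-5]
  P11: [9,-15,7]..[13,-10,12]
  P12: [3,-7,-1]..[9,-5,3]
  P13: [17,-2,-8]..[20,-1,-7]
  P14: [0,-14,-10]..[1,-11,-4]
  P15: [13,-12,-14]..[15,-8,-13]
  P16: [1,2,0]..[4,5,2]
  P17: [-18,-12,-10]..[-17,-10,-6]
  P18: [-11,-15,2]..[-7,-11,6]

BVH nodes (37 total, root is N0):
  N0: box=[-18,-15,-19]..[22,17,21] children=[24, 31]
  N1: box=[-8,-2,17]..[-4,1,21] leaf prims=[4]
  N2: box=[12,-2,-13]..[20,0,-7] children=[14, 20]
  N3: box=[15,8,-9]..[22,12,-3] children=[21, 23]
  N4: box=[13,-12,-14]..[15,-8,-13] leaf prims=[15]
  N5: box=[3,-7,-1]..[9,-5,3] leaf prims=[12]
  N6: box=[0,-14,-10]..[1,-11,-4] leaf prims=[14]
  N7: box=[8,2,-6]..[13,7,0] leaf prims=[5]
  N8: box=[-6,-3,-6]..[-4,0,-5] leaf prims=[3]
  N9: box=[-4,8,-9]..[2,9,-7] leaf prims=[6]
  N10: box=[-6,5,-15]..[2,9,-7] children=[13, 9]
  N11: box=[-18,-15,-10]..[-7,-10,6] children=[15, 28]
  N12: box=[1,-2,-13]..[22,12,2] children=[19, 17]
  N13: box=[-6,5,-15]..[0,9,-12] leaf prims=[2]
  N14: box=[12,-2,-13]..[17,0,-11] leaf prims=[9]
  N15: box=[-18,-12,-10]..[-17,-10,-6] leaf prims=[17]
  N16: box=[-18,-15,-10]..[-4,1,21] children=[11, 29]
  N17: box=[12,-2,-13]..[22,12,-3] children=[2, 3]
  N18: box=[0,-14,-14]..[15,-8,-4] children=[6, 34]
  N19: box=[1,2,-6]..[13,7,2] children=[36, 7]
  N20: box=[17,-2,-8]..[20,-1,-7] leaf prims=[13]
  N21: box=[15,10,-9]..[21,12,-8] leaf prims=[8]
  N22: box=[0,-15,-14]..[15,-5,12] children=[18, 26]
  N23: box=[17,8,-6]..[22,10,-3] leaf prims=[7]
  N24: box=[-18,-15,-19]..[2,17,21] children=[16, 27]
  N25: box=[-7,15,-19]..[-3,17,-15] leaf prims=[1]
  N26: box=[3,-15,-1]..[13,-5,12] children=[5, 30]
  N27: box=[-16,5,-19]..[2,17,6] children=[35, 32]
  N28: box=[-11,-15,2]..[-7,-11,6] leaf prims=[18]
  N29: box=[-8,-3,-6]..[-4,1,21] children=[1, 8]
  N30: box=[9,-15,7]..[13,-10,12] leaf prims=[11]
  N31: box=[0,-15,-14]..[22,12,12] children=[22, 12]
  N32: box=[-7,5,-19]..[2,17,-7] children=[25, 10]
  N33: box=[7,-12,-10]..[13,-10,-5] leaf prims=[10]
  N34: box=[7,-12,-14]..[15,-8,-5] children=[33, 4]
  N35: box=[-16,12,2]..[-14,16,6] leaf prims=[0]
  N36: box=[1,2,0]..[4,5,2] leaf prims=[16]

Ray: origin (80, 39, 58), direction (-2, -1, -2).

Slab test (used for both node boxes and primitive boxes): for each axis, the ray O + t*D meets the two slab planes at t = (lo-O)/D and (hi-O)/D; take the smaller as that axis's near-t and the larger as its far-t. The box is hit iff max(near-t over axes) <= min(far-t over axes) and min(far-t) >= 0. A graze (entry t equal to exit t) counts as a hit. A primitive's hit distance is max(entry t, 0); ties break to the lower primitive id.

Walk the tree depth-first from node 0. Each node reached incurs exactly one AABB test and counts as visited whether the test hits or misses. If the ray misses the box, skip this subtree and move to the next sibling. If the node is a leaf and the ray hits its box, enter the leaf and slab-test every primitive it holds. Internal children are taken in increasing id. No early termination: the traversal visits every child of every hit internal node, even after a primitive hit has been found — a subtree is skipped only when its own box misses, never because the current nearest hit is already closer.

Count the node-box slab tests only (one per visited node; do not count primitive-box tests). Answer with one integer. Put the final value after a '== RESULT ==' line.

Walk:
N0 x:[29,49] y:[22,54] z:[37/2,77/2] -> hit [29,77/2], descend [24, 31]
  N24 x:[39,49] y:[22,54] z:[37/2,77/2] -> miss, prune
  N31 x:[29,40] y:[27,54] z:[23,36] -> hit [29,36], descend [12, 22]
    N12 x:[29,79/2] y:[27,41] z:[28,71/2] -> hit [29,71/2], descend [17, 19]
      N17 x:[29,34] y:[27,41] z:[61/2,71/2] -> hit [61/2,34], descend [2, 3]
        N2 x:[30,34] y:[39,41] z:[65/2,71/2] -> miss, prune
        N3 x:[29,65/2] y:[27,31] z:[61/2,67/2] -> hit [61/2,31], descend [21, 23]
          N21 x:[59/2,65/2] y:[27,29] z:[33,67/2] -> miss, prune
          N23 x:[29,63/2] y:[29,31] z:[61/2,32] -> hit [61/2,31] leaf, test {P7@t=61/2}
      N19 x:[67/2,79/2] y:[32,37] z:[28,32] -> miss, prune
    N22 x:[65/2,40] y:[44,54] z:[23,36] -> miss, prune

11 AABB tests over nodes [0, 24, 31, 12, 17, 2, 3, 21, 23, 19, 22]; 1 leaf entered; closest P7.

== RESULT ==
11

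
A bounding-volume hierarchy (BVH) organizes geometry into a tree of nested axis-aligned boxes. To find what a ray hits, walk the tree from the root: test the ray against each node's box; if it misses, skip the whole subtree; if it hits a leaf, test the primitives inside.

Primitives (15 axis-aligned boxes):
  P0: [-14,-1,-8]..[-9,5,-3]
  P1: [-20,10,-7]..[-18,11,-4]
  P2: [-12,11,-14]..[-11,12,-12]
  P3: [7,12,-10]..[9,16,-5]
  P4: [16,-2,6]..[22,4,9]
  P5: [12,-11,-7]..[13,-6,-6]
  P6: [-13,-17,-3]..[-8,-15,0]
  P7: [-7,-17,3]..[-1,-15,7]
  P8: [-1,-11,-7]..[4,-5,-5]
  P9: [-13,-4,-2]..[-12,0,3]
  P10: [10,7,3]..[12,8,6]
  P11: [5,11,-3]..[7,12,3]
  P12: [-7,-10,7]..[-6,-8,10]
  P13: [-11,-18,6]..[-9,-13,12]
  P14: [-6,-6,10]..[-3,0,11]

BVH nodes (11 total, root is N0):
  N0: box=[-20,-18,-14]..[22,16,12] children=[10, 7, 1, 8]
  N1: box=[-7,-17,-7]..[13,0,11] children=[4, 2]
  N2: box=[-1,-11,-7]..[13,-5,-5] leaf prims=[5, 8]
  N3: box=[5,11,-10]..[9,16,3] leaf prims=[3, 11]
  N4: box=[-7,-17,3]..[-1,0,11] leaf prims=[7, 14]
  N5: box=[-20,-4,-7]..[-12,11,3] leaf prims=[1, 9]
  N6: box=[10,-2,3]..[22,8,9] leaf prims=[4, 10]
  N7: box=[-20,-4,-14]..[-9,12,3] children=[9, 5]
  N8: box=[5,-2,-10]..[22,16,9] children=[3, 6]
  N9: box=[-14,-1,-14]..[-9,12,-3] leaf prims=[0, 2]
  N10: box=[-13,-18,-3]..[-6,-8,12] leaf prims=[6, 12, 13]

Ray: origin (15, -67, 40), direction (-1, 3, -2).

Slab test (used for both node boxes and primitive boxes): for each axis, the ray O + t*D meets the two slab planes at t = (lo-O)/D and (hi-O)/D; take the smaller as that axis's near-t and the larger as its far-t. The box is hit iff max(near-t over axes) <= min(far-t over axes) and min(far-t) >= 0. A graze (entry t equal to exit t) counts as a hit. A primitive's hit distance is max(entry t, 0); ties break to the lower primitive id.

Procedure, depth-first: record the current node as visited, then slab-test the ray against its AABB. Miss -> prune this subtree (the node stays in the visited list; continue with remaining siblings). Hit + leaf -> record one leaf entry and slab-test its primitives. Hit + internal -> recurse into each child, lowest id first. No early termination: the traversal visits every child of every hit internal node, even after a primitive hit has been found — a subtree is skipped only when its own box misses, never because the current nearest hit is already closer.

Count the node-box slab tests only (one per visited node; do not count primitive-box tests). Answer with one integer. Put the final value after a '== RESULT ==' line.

Trace the traversal:
N0 x:[-7,35] y:[49/3,83/3] z:[14,27] -> hit [49/3,27], descend [1, 7, 8, 10]
  N1 x:[2,22] y:[50/3,67/3] z:[29/2,47/2] -> hit [50/3,22], descend [2, 4]
    N2 x:[2,16] y:[56/3,62/3] z:[45/2,47/2] -> miss, prune
    N4 x:[16,22] y:[50/3,67/3] z:[29/2,37/2] -> hit [50/3,37/2] leaf, test {P7@t=50/3, P14(miss)}
  N7 x:[24,35] y:[21,79/3] z:[37/2,27] -> hit [24,79/3], descend [5, 9]
    N5 x:[27,35] y:[21,26] z:[37/2,47/2] -> miss, prune
    N9 x:[24,29] y:[22,79/3] z:[43/2,27] -> hit [24,79/3] leaf, test {P0@t=24, P2@t=26}
  N8 x:[-7,10] y:[65/3,83/3] z:[31/2,25] -> miss, prune
  N10 x:[21,28] y:[49/3,59/3] z:[14,43/2] -> miss, prune

Visited [0, 1, 2, 4, 7, 5, 9, 8, 10]. Tests: 9 box, 2 leaf. Nearest: P7.

== RESULT ==
9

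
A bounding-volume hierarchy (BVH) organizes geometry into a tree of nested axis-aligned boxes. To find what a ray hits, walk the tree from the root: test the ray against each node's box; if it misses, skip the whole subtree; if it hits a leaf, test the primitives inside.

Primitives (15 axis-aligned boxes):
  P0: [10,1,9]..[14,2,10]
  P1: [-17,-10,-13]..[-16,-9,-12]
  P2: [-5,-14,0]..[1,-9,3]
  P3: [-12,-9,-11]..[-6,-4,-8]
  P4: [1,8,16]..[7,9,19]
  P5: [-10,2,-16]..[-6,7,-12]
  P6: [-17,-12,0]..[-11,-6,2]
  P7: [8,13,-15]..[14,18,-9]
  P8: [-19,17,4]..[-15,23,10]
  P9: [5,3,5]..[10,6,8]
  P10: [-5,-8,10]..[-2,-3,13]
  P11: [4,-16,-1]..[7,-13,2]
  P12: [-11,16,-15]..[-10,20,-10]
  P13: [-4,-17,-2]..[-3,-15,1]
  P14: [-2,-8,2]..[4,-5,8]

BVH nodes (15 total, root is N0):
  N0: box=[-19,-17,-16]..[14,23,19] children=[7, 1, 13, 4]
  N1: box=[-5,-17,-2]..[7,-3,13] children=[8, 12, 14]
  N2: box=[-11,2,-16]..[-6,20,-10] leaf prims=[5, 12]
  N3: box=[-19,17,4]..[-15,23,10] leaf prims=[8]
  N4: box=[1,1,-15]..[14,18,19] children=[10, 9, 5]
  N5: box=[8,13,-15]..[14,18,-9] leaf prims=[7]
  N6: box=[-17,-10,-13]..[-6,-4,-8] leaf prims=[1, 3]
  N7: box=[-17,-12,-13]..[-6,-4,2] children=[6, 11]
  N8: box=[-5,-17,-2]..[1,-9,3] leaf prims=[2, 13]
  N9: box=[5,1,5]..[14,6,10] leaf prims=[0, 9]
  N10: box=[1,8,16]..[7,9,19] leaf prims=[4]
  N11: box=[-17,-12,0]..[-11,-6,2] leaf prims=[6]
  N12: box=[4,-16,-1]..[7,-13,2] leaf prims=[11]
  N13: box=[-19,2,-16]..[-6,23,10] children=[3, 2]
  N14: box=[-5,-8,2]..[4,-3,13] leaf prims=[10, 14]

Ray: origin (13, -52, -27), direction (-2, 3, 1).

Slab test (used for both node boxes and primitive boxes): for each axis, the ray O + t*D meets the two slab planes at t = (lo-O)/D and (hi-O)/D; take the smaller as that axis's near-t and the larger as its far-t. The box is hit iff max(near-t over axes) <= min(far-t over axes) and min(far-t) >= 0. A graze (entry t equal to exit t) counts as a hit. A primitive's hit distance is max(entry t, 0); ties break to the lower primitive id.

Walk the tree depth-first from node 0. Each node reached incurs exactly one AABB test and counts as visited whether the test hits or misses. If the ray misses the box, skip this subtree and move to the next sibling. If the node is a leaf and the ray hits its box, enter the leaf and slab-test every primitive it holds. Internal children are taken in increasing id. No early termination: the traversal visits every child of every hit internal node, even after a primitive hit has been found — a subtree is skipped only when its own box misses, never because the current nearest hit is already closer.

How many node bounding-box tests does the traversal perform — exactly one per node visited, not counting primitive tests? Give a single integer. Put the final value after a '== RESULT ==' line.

Trace the traversal:
N0 x:[-1/2,16] y:[35/3,25] z:[11,46] -> hit [35/3,16], descend [1, 4, 7, 13]
  N1 x:[3,9] y:[35/3,49/3] z:[25,40] -> miss, prune
  N4 x:[-1/2,6] y:[53/3,70/3] z:[12,46] -> miss, prune
  N7 x:[19/2,15] y:[40/3,16] z:[14,29] -> hit [14,15], descend [6, 11]
    N6 x:[19/2,15] y:[14,16] z:[14,19] -> hit [14,15] leaf, test {P1(miss), P3(miss)}
    N11 x:[12,15] y:[40/3,46/3] z:[27,29] -> miss, prune
  N13 x:[19/2,16] y:[18,25] z:[11,37] -> miss, prune

order=[0, 1, 4, 7, 6, 11, 13]  |boxes|=7  |leaves|=1  hit=miss

== RESULT ==
7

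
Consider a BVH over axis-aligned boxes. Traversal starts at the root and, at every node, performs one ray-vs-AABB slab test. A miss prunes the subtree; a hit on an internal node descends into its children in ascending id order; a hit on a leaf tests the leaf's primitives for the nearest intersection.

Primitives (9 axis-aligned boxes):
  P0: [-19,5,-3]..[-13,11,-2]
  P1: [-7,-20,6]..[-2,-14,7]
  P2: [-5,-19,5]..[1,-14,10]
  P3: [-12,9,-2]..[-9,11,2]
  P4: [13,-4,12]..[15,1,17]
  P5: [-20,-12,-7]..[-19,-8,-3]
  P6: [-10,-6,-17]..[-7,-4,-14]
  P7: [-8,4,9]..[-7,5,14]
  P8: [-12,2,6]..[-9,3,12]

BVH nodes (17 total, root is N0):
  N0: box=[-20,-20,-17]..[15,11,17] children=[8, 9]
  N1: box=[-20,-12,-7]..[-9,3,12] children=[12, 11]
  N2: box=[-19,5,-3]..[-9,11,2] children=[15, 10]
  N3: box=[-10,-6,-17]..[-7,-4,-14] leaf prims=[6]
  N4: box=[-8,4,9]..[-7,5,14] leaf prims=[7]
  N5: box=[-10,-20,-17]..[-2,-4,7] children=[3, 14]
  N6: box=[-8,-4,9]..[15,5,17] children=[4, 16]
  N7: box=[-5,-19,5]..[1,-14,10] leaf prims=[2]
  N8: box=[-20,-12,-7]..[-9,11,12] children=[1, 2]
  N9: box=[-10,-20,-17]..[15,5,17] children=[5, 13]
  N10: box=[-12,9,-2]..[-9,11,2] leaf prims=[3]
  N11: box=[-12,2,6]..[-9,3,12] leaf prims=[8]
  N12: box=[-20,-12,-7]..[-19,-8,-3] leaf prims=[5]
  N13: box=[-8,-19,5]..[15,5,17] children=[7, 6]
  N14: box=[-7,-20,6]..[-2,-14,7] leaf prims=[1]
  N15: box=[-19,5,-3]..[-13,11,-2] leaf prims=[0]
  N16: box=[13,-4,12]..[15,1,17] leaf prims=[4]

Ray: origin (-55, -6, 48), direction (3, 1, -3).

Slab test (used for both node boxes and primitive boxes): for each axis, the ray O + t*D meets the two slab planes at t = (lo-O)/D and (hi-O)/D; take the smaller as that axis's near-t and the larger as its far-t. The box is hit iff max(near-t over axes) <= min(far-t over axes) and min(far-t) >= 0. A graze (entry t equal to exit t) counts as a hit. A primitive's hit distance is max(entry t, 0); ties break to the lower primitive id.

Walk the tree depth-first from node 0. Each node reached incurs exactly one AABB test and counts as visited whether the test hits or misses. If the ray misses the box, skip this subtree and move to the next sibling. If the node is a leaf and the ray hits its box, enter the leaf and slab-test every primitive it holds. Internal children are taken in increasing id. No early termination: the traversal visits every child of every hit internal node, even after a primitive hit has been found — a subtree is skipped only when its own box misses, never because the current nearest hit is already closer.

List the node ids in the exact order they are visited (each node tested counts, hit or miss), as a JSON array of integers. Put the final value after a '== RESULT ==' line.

Trace the traversal:
N0 x:[35/3,70/3] y:[-14,17] z:[31/3,65/3] -> hit [35/3,17], descend [8, 9]
  N8 x:[35/3,46/3] y:[-6,17] z:[12,55/3] -> hit [12,46/3], descend [1, 2]
    N1 x:[35/3,46/3] y:[-6,9] z:[12,55/3] -> miss, prune
    N2 x:[12,46/3] y:[11,17] z:[46/3,17] -> hit [46/3,46/3], descend [10, 15]
      N10 x:[43/3,46/3] y:[15,17] z:[46/3,50/3] -> hit [46/3,46/3] leaf, test {P3@t=46/3}
      N15 x:[12,14] y:[11,17] z:[50/3,17] -> miss, prune
  N9 x:[15,70/3] y:[-14,11] z:[31/3,65/3] -> miss, prune

Visited [0, 8, 1, 2, 10, 15, 9]. Tests: 7 box, 1 leaf. Nearest: P3.

== RESULT ==
[0, 8, 1, 2, 10, 15, 9]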